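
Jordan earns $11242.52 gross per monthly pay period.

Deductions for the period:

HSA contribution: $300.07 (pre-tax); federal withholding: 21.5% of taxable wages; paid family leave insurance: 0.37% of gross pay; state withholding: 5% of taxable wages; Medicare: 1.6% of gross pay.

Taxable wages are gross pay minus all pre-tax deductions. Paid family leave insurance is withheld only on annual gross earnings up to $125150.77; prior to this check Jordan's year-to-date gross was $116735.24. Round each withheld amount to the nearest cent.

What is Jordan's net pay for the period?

$7831.68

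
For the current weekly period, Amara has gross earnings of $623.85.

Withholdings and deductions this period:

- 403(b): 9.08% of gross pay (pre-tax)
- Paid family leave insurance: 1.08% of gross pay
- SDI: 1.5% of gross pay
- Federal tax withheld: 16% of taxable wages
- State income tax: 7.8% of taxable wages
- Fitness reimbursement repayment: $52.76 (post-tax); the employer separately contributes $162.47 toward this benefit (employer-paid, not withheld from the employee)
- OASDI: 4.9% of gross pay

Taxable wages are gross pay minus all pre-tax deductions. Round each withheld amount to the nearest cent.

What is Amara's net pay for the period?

403(b): $623.85 × 0.0908 = $56.65
Taxable wages = $623.85 − $56.65 = $567.20
State income tax: $567.20 × 0.078 = $44.24
Federal tax withheld: $567.20 × 0.16 = $90.75
OASDI: $623.85 × 0.049 = $30.57
Paid family leave insurance: $623.85 × 0.0108 = $6.74
SDI: $623.85 × 0.015 = $9.36
Fitness reimbursement repayment: $52.76
(Employer's $162.47 toward fitness reimbursement repayment is not withheld from the employee.)
Total deductions = $56.65 + $44.24 + $90.75 + $30.57 + $6.74 + $9.36 + $52.76 = $291.07
Net pay = $623.85 − $291.07 = $332.78

$332.78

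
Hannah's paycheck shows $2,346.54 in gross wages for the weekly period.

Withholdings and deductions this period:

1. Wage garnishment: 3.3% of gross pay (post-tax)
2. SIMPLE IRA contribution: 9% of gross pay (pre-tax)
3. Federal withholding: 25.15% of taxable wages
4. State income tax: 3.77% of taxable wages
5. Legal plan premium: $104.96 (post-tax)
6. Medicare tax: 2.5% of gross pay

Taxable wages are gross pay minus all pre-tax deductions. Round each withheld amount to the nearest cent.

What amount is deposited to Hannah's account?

$1,276.75

SIMPLE IRA contribution: $2,346.54 × 0.09 = $211.19
Taxable wages = $2,346.54 − $211.19 = $2,135.35
State income tax: $2,135.35 × 0.0377 = $80.50
Federal withholding: $2,135.35 × 0.2515 = $537.04
Medicare tax: $2,346.54 × 0.025 = $58.66
Wage garnishment: $2,346.54 × 0.033 = $77.44
Legal plan premium: $104.96
Total deductions = $211.19 + $80.50 + $537.04 + $58.66 + $77.44 + $104.96 = $1,069.79
Net pay = $2,346.54 − $1,069.79 = $1,276.75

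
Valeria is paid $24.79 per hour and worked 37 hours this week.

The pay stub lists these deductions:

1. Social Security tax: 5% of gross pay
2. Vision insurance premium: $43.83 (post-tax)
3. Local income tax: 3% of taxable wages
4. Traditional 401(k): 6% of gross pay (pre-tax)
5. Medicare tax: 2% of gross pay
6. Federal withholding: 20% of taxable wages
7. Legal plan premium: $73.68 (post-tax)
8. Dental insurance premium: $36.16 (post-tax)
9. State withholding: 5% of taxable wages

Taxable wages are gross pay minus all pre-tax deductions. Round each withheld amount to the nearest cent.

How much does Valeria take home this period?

$402.91

Gross pay: 37 × $24.79 = $917.23
Traditional 401(k): $917.23 × 0.06 = $55.03
Taxable wages = $917.23 − $55.03 = $862.20
Federal withholding: $862.20 × 0.2 = $172.44
State withholding: $862.20 × 0.05 = $43.11
Local income tax: $862.20 × 0.03 = $25.87
Medicare tax: $917.23 × 0.02 = $18.34
Social Security tax: $917.23 × 0.05 = $45.86
Vision insurance premium: $43.83
Legal plan premium: $73.68
Dental insurance premium: $36.16
Total deductions = $55.03 + $172.44 + $43.11 + $25.87 + $18.34 + $45.86 + $43.83 + $73.68 + $36.16 = $514.32
Net pay = $917.23 − $514.32 = $402.91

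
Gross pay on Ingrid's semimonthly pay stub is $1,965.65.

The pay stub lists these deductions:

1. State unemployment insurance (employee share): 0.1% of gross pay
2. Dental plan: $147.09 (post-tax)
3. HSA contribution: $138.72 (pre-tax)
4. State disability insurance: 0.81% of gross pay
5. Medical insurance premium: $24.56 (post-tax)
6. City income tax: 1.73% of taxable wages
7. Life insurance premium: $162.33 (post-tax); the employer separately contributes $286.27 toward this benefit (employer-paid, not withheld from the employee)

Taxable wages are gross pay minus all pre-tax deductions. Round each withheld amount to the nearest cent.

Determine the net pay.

HSA contribution: $138.72
Taxable wages = $1,965.65 − $138.72 = $1,826.93
City income tax: $1,826.93 × 0.0173 = $31.61
State disability insurance: $1,965.65 × 0.0081 = $15.92
State unemployment insurance (employee share): $1,965.65 × 0.001 = $1.97
Life insurance premium: $162.33
Medical insurance premium: $24.56
Dental plan: $147.09
(Employer's $286.27 toward life insurance premium is not withheld from the employee.)
Total deductions = $138.72 + $31.61 + $15.92 + $1.97 + $162.33 + $24.56 + $147.09 = $522.20
Net pay = $1,965.65 − $522.20 = $1,443.45

$1,443.45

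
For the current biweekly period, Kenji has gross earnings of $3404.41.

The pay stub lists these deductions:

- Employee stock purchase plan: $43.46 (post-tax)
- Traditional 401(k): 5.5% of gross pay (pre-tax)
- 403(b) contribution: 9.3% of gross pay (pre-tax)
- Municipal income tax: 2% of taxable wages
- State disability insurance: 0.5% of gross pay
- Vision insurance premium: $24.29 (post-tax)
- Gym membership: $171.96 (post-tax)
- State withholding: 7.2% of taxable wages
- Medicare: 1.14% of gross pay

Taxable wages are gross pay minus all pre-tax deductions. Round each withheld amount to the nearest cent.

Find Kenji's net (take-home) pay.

$2338.17

403(b) contribution: $3404.41 × 0.093 = $316.61
Traditional 401(k): $3404.41 × 0.055 = $187.24
Pre-tax total = $316.61 + $187.24 = $503.85
Taxable wages = $3404.41 − $503.85 = $2900.56
Municipal income tax: $2900.56 × 0.02 = $58.01
State withholding: $2900.56 × 0.072 = $208.84
Medicare: $3404.41 × 0.0114 = $38.81
State disability insurance: $3404.41 × 0.005 = $17.02
Gym membership: $171.96
Vision insurance premium: $24.29
Employee stock purchase plan: $43.46
Total deductions = $316.61 + $187.24 + $58.01 + $208.84 + $38.81 + $17.02 + $171.96 + $24.29 + $43.46 = $1066.24
Net pay = $3404.41 − $1066.24 = $2338.17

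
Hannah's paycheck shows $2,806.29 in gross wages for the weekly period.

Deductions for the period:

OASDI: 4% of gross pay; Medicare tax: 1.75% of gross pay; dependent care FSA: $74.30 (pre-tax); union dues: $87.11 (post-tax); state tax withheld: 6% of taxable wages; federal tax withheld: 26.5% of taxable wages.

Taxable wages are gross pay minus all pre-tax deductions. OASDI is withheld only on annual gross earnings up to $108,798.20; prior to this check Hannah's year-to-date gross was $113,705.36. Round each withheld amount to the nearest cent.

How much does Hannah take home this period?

Dependent care FSA: $74.30
Taxable wages = $2,806.29 − $74.30 = $2,731.99
Federal tax withheld: $2,731.99 × 0.265 = $723.98
State tax withheld: $2,731.99 × 0.06 = $163.92
OASDI: annual cap $108,798.20 already reached (YTD $113,705.36), so $0.00
Medicare tax: $2,806.29 × 0.0175 = $49.11
Union dues: $87.11
Total deductions = $74.30 + $723.98 + $163.92 + $0.00 + $49.11 + $87.11 = $1,098.42
Net pay = $2,806.29 − $1,098.42 = $1,707.87

$1,707.87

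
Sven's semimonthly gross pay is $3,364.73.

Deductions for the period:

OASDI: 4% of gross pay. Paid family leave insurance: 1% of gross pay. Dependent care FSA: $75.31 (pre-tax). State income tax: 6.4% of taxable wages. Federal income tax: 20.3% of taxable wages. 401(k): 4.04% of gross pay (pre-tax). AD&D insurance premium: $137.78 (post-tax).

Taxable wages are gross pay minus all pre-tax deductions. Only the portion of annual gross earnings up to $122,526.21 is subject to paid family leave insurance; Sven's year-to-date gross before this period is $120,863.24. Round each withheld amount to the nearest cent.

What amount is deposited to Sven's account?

$2,022.50

401(k): $3,364.73 × 0.0404 = $135.94
Dependent care FSA: $75.31
Pre-tax total = $135.94 + $75.31 = $211.25
Taxable wages = $3,364.73 − $211.25 = $3,153.48
Federal income tax: $3,153.48 × 0.203 = $640.16
State income tax: $3,153.48 × 0.064 = $201.82
Paid family leave insurance: only $122,526.21 − $120,863.24 = $1,662.97 of this check is subject → $1,662.97 × 0.01 = $16.63
OASDI: $3,364.73 × 0.04 = $134.59
AD&D insurance premium: $137.78
Total deductions = $135.94 + $75.31 + $640.16 + $201.82 + $16.63 + $134.59 + $137.78 = $1,342.23
Net pay = $3,364.73 − $1,342.23 = $2,022.50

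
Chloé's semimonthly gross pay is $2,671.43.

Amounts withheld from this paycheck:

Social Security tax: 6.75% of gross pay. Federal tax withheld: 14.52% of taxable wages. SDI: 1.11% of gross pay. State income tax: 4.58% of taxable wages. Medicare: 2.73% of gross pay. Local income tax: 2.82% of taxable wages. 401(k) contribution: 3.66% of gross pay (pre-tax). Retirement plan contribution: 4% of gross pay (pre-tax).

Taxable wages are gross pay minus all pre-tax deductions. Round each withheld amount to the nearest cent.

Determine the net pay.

$1,643.18

Retirement plan contribution: $2,671.43 × 0.04 = $106.86
401(k) contribution: $2,671.43 × 0.0366 = $97.77
Pre-tax total = $106.86 + $97.77 = $204.63
Taxable wages = $2,671.43 − $204.63 = $2,466.80
Local income tax: $2,466.80 × 0.0282 = $69.56
State income tax: $2,466.80 × 0.0458 = $112.98
Federal tax withheld: $2,466.80 × 0.1452 = $358.18
Social Security tax: $2,671.43 × 0.0675 = $180.32
SDI: $2,671.43 × 0.0111 = $29.65
Medicare: $2,671.43 × 0.0273 = $72.93
Total deductions = $106.86 + $97.77 + $69.56 + $112.98 + $358.18 + $180.32 + $29.65 + $72.93 = $1,028.25
Net pay = $2,671.43 − $1,028.25 = $1,643.18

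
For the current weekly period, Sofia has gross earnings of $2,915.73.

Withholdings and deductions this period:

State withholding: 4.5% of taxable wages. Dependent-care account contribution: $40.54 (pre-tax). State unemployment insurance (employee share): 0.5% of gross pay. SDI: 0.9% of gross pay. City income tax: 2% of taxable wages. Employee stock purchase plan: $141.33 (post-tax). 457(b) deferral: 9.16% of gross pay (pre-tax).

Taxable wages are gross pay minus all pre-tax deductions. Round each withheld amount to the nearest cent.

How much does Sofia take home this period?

Dependent-care account contribution: $40.54
457(b) deferral: $2,915.73 × 0.0916 = $267.08
Pre-tax total = $40.54 + $267.08 = $307.62
Taxable wages = $2,915.73 − $307.62 = $2,608.11
City income tax: $2,608.11 × 0.02 = $52.16
State withholding: $2,608.11 × 0.045 = $117.36
State unemployment insurance (employee share): $2,915.73 × 0.005 = $14.58
SDI: $2,915.73 × 0.009 = $26.24
Employee stock purchase plan: $141.33
Total deductions = $40.54 + $267.08 + $52.16 + $117.36 + $14.58 + $26.24 + $141.33 = $659.29
Net pay = $2,915.73 − $659.29 = $2,256.44

$2,256.44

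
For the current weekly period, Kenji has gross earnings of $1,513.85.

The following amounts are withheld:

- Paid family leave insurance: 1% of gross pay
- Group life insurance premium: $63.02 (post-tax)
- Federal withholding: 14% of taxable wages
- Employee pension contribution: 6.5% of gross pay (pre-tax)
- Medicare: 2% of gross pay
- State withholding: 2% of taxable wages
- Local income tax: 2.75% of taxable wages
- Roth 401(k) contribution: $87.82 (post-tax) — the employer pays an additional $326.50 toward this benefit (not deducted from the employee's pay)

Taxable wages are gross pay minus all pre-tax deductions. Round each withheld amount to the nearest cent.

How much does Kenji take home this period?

$953.80

Employee pension contribution: $1,513.85 × 0.065 = $98.40
Taxable wages = $1,513.85 − $98.40 = $1,415.45
State withholding: $1,415.45 × 0.02 = $28.31
Federal withholding: $1,415.45 × 0.14 = $198.16
Local income tax: $1,415.45 × 0.0275 = $38.92
Medicare: $1,513.85 × 0.02 = $30.28
Paid family leave insurance: $1,513.85 × 0.01 = $15.14
Group life insurance premium: $63.02
Roth 401(k) contribution: $87.82
(Employer's $326.50 toward Roth 401(k) contribution is not withheld from the employee.)
Total deductions = $98.40 + $28.31 + $198.16 + $38.92 + $30.28 + $15.14 + $63.02 + $87.82 = $560.05
Net pay = $1,513.85 − $560.05 = $953.80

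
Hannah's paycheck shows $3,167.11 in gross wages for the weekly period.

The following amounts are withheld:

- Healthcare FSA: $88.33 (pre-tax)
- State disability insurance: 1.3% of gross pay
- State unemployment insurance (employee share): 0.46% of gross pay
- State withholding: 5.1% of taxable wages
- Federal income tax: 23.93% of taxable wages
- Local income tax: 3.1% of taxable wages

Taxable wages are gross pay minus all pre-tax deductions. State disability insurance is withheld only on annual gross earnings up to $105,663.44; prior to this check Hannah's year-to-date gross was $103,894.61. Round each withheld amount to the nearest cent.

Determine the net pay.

$2,052.01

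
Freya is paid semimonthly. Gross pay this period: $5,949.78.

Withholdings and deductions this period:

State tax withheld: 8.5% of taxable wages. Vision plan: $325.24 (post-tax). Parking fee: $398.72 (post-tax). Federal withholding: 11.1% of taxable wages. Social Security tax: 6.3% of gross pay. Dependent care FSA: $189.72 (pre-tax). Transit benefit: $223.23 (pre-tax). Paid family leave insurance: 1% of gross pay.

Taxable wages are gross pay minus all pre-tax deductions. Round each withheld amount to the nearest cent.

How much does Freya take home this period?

Transit benefit: $223.23
Dependent care FSA: $189.72
Pre-tax total = $223.23 + $189.72 = $412.95
Taxable wages = $5,949.78 − $412.95 = $5,536.83
Federal withholding: $5,536.83 × 0.111 = $614.59
State tax withheld: $5,536.83 × 0.085 = $470.63
Paid family leave insurance: $5,949.78 × 0.01 = $59.50
Social Security tax: $5,949.78 × 0.063 = $374.84
Vision plan: $325.24
Parking fee: $398.72
Total deductions = $223.23 + $189.72 + $614.59 + $470.63 + $59.50 + $374.84 + $325.24 + $398.72 = $2,656.47
Net pay = $5,949.78 − $2,656.47 = $3,293.31

$3,293.31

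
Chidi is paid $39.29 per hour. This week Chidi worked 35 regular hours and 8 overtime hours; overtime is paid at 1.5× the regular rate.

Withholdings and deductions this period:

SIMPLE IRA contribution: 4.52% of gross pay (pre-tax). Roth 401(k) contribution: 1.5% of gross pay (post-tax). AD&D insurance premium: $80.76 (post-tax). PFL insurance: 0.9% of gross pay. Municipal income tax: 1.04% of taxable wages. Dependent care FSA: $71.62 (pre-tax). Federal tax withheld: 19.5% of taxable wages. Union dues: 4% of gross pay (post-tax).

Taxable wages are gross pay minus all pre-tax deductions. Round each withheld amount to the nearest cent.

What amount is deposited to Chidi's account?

$1,145.15

Regular pay: 35 × $39.29 = $1,375.15
Overtime pay: 8 × $39.29 × 1.5 = $471.48
Gross pay = $1,375.15 + $471.48 = $1,846.63
Dependent care FSA: $71.62
SIMPLE IRA contribution: $1,846.63 × 0.0452 = $83.47
Pre-tax total = $71.62 + $83.47 = $155.09
Taxable wages = $1,846.63 − $155.09 = $1,691.54
Federal tax withheld: $1,691.54 × 0.195 = $329.85
Municipal income tax: $1,691.54 × 0.0104 = $17.59
PFL insurance: $1,846.63 × 0.009 = $16.62
AD&D insurance premium: $80.76
Roth 401(k) contribution: $1,846.63 × 0.015 = $27.70
Union dues: $1,846.63 × 0.04 = $73.87
Total deductions = $71.62 + $83.47 + $329.85 + $17.59 + $16.62 + $80.76 + $27.70 + $73.87 = $701.48
Net pay = $1,846.63 − $701.48 = $1,145.15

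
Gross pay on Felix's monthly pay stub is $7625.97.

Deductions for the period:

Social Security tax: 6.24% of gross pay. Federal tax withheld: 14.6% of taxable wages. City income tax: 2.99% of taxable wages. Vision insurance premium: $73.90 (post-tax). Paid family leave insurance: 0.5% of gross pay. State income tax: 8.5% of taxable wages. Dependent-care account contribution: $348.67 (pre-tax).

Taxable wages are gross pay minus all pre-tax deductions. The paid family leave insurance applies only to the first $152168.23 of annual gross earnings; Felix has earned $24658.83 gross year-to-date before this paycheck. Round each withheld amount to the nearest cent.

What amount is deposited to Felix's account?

Dependent-care account contribution: $348.67
Taxable wages = $7625.97 − $348.67 = $7277.30
State income tax: $7277.30 × 0.085 = $618.57
Federal tax withheld: $7277.30 × 0.146 = $1062.49
City income tax: $7277.30 × 0.0299 = $217.59
Paid family leave insurance: cap not yet reached, full $7625.97 is subject → $7625.97 × 0.005 = $38.13
Social Security tax: $7625.97 × 0.0624 = $475.86
Vision insurance premium: $73.90
Total deductions = $348.67 + $618.57 + $1062.49 + $217.59 + $38.13 + $475.86 + $73.90 = $2835.21
Net pay = $7625.97 − $2835.21 = $4790.76

$4790.76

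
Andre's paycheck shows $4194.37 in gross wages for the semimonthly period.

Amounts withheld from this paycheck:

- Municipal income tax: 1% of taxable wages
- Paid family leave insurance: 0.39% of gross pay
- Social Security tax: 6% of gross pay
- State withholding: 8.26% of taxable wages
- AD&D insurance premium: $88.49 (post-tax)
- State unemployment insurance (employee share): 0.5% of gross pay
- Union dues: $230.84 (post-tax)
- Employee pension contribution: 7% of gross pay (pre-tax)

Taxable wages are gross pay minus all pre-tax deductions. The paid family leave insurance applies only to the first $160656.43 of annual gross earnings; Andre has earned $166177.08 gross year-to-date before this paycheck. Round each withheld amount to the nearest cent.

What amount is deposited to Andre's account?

Employee pension contribution: $4194.37 × 0.07 = $293.61
Taxable wages = $4194.37 − $293.61 = $3900.76
Municipal income tax: $3900.76 × 0.01 = $39.01
State withholding: $3900.76 × 0.0826 = $322.20
State unemployment insurance (employee share): $4194.37 × 0.005 = $20.97
Paid family leave insurance: annual cap $160656.43 already reached (YTD $166177.08), so $0.00
Social Security tax: $4194.37 × 0.06 = $251.66
Union dues: $230.84
AD&D insurance premium: $88.49
Total deductions = $293.61 + $39.01 + $322.20 + $20.97 + $0.00 + $251.66 + $230.84 + $88.49 = $1246.78
Net pay = $4194.37 − $1246.78 = $2947.59

$2947.59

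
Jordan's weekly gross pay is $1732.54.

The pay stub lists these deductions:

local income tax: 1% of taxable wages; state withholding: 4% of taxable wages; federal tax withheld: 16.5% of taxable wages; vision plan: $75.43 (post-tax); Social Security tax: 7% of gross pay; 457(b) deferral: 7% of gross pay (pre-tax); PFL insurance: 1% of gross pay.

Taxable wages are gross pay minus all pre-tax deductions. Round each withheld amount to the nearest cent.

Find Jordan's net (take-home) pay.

$1050.80

457(b) deferral: $1732.54 × 0.07 = $121.28
Taxable wages = $1732.54 − $121.28 = $1611.26
State withholding: $1611.26 × 0.04 = $64.45
Federal tax withheld: $1611.26 × 0.165 = $265.86
Local income tax: $1611.26 × 0.01 = $16.11
Social Security tax: $1732.54 × 0.07 = $121.28
PFL insurance: $1732.54 × 0.01 = $17.33
Vision plan: $75.43
Total deductions = $121.28 + $64.45 + $265.86 + $16.11 + $121.28 + $17.33 + $75.43 = $681.74
Net pay = $1732.54 − $681.74 = $1050.80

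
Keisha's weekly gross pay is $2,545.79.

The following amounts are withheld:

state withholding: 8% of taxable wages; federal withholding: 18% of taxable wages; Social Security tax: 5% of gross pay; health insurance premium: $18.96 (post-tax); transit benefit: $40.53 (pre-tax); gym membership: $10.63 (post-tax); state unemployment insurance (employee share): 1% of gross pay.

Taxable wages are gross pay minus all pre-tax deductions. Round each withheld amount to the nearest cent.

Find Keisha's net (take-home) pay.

$1,671.55

Transit benefit: $40.53
Taxable wages = $2,545.79 − $40.53 = $2,505.26
State withholding: $2,505.26 × 0.08 = $200.42
Federal withholding: $2,505.26 × 0.18 = $450.95
Social Security tax: $2,545.79 × 0.05 = $127.29
State unemployment insurance (employee share): $2,545.79 × 0.01 = $25.46
Gym membership: $10.63
Health insurance premium: $18.96
Total deductions = $40.53 + $200.42 + $450.95 + $127.29 + $25.46 + $10.63 + $18.96 = $874.24
Net pay = $2,545.79 − $874.24 = $1,671.55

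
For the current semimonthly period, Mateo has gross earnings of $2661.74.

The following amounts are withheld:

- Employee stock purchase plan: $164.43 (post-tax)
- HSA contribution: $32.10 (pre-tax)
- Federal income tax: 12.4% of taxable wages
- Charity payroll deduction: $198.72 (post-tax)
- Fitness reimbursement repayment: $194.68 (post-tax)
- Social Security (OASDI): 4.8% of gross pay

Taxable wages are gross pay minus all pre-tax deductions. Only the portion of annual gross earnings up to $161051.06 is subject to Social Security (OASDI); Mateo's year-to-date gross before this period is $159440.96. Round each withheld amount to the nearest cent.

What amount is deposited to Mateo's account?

$1668.45

HSA contribution: $32.10
Taxable wages = $2661.74 − $32.10 = $2629.64
Federal income tax: $2629.64 × 0.124 = $326.08
Social Security (OASDI): only $161051.06 − $159440.96 = $1610.10 of this check is subject → $1610.10 × 0.048 = $77.28
Charity payroll deduction: $198.72
Fitness reimbursement repayment: $194.68
Employee stock purchase plan: $164.43
Total deductions = $32.10 + $326.08 + $77.28 + $198.72 + $194.68 + $164.43 = $993.29
Net pay = $2661.74 − $993.29 = $1668.45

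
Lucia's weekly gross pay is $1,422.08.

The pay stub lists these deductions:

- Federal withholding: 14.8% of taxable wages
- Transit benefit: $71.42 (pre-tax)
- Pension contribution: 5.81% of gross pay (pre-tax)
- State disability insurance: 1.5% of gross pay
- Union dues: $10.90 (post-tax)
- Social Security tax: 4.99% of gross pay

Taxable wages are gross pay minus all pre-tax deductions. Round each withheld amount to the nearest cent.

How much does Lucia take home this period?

$977.18

Pension contribution: $1,422.08 × 0.0581 = $82.62
Transit benefit: $71.42
Pre-tax total = $82.62 + $71.42 = $154.04
Taxable wages = $1,422.08 − $154.04 = $1,268.04
Federal withholding: $1,268.04 × 0.148 = $187.67
Social Security tax: $1,422.08 × 0.0499 = $70.96
State disability insurance: $1,422.08 × 0.015 = $21.33
Union dues: $10.90
Total deductions = $82.62 + $71.42 + $187.67 + $70.96 + $21.33 + $10.90 = $444.90
Net pay = $1,422.08 − $444.90 = $977.18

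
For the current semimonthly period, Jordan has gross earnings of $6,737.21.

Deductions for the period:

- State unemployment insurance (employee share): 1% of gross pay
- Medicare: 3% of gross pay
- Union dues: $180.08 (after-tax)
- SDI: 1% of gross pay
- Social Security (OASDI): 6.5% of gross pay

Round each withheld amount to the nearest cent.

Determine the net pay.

$5,782.35

Medicare: $6,737.21 × 0.03 = $202.12
SDI: $6,737.21 × 0.01 = $67.37
State unemployment insurance (employee share): $6,737.21 × 0.01 = $67.37
Social Security (OASDI): $6,737.21 × 0.065 = $437.92
Union dues: $180.08
Total deductions = $202.12 + $67.37 + $67.37 + $437.92 + $180.08 = $954.86
Net pay = $6,737.21 − $954.86 = $5,782.35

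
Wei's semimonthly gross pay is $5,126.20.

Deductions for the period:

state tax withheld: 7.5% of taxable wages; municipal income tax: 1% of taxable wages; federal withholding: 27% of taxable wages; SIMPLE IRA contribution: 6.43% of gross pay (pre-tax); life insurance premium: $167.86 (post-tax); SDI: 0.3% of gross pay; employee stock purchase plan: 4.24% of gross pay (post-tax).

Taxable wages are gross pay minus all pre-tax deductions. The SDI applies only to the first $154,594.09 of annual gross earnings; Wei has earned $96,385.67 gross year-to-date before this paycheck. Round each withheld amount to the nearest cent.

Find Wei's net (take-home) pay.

$2,693.21

SIMPLE IRA contribution: $5,126.20 × 0.0643 = $329.61
Taxable wages = $5,126.20 − $329.61 = $4,796.59
Municipal income tax: $4,796.59 × 0.01 = $47.97
State tax withheld: $4,796.59 × 0.075 = $359.74
Federal withholding: $4,796.59 × 0.27 = $1,295.08
SDI: cap not yet reached, full $5,126.20 is subject → $5,126.20 × 0.003 = $15.38
Employee stock purchase plan: $5,126.20 × 0.0424 = $217.35
Life insurance premium: $167.86
Total deductions = $329.61 + $47.97 + $359.74 + $1,295.08 + $15.38 + $217.35 + $167.86 = $2,432.99
Net pay = $5,126.20 − $2,432.99 = $2,693.21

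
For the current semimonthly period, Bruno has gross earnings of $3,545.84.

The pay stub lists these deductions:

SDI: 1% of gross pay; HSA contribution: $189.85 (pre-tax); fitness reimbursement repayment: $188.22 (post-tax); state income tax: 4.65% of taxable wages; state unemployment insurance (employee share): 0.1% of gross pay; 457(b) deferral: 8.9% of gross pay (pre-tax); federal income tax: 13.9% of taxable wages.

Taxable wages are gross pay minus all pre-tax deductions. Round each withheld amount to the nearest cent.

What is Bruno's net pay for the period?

457(b) deferral: $3,545.84 × 0.089 = $315.58
HSA contribution: $189.85
Pre-tax total = $315.58 + $189.85 = $505.43
Taxable wages = $3,545.84 − $505.43 = $3,040.41
State income tax: $3,040.41 × 0.0465 = $141.38
Federal income tax: $3,040.41 × 0.139 = $422.62
State unemployment insurance (employee share): $3,545.84 × 0.001 = $3.55
SDI: $3,545.84 × 0.01 = $35.46
Fitness reimbursement repayment: $188.22
Total deductions = $315.58 + $189.85 + $141.38 + $422.62 + $3.55 + $35.46 + $188.22 = $1,296.66
Net pay = $3,545.84 − $1,296.66 = $2,249.18

$2,249.18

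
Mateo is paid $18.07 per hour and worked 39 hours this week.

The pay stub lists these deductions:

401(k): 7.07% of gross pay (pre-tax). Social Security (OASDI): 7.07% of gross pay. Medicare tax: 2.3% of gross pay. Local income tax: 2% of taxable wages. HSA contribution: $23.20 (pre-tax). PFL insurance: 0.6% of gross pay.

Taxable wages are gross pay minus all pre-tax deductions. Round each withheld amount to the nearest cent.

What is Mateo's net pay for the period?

Gross pay: 39 × $18.07 = $704.73
HSA contribution: $23.20
401(k): $704.73 × 0.0707 = $49.82
Pre-tax total = $23.20 + $49.82 = $73.02
Taxable wages = $704.73 − $73.02 = $631.71
Local income tax: $631.71 × 0.02 = $12.63
PFL insurance: $704.73 × 0.006 = $4.23
Medicare tax: $704.73 × 0.023 = $16.21
Social Security (OASDI): $704.73 × 0.0707 = $49.82
Total deductions = $23.20 + $49.82 + $12.63 + $4.23 + $16.21 + $49.82 = $155.91
Net pay = $704.73 − $155.91 = $548.82

$548.82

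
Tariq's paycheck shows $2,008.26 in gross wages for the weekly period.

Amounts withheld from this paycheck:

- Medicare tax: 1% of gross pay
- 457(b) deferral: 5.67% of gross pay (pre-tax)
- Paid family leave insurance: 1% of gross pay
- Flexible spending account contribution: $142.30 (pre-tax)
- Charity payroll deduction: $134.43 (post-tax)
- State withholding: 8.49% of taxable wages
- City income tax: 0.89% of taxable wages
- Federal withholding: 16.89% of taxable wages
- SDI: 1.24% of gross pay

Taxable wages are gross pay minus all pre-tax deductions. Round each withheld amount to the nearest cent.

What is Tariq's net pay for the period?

$1,092.33

Flexible spending account contribution: $142.30
457(b) deferral: $2,008.26 × 0.0567 = $113.87
Pre-tax total = $142.30 + $113.87 = $256.17
Taxable wages = $2,008.26 − $256.17 = $1,752.09
Federal withholding: $1,752.09 × 0.1689 = $295.93
City income tax: $1,752.09 × 0.0089 = $15.59
State withholding: $1,752.09 × 0.0849 = $148.75
Paid family leave insurance: $2,008.26 × 0.01 = $20.08
Medicare tax: $2,008.26 × 0.01 = $20.08
SDI: $2,008.26 × 0.0124 = $24.90
Charity payroll deduction: $134.43
Total deductions = $142.30 + $113.87 + $295.93 + $15.59 + $148.75 + $20.08 + $20.08 + $24.90 + $134.43 = $915.93
Net pay = $2,008.26 − $915.93 = $1,092.33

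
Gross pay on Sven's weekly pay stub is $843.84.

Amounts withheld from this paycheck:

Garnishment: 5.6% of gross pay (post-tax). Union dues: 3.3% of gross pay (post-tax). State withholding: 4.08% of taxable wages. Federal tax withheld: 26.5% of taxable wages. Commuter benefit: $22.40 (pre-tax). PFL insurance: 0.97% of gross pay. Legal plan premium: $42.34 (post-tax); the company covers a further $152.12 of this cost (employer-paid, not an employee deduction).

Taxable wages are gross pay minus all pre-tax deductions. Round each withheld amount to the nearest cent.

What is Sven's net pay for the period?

Commuter benefit: $22.40
Taxable wages = $843.84 − $22.40 = $821.44
State withholding: $821.44 × 0.0408 = $33.51
Federal tax withheld: $821.44 × 0.265 = $217.68
PFL insurance: $843.84 × 0.0097 = $8.19
Union dues: $843.84 × 0.033 = $27.85
Garnishment: $843.84 × 0.056 = $47.26
Legal plan premium: $42.34
(Employer's $152.12 toward legal plan premium is not withheld from the employee.)
Total deductions = $22.40 + $33.51 + $217.68 + $8.19 + $27.85 + $47.26 + $42.34 = $399.23
Net pay = $843.84 − $399.23 = $444.61

$444.61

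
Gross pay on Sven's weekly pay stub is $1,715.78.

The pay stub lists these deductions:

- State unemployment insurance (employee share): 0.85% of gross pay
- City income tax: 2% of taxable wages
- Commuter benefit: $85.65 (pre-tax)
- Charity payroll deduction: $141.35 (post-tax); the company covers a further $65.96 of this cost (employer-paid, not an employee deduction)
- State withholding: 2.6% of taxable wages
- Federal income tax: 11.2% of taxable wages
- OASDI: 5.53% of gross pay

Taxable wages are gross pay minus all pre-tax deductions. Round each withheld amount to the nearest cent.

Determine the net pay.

$1,121.77

Commuter benefit: $85.65
Taxable wages = $1,715.78 − $85.65 = $1,630.13
City income tax: $1,630.13 × 0.02 = $32.60
Federal income tax: $1,630.13 × 0.112 = $182.57
State withholding: $1,630.13 × 0.026 = $42.38
State unemployment insurance (employee share): $1,715.78 × 0.0085 = $14.58
OASDI: $1,715.78 × 0.0553 = $94.88
Charity payroll deduction: $141.35
(Employer's $65.96 toward charity payroll deduction is not withheld from the employee.)
Total deductions = $85.65 + $32.60 + $182.57 + $42.38 + $14.58 + $94.88 + $141.35 = $594.01
Net pay = $1,715.78 − $594.01 = $1,121.77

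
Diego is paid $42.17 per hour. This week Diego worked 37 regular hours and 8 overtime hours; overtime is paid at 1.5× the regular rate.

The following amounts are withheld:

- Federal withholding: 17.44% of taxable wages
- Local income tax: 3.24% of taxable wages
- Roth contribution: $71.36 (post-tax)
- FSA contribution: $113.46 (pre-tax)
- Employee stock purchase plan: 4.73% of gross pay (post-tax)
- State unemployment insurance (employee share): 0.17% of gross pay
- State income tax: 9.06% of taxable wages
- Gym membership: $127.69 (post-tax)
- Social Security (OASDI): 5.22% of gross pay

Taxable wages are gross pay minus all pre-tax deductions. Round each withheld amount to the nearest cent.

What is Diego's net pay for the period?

$963.93

Regular pay: 37 × $42.17 = $1,560.29
Overtime pay: 8 × $42.17 × 1.5 = $506.04
Gross pay = $1,560.29 + $506.04 = $2,066.33
FSA contribution: $113.46
Taxable wages = $2,066.33 − $113.46 = $1,952.87
State income tax: $1,952.87 × 0.0906 = $176.93
Local income tax: $1,952.87 × 0.0324 = $63.27
Federal withholding: $1,952.87 × 0.1744 = $340.58
State unemployment insurance (employee share): $2,066.33 × 0.0017 = $3.51
Social Security (OASDI): $2,066.33 × 0.0522 = $107.86
Employee stock purchase plan: $2,066.33 × 0.0473 = $97.74
Roth contribution: $71.36
Gym membership: $127.69
Total deductions = $113.46 + $176.93 + $63.27 + $340.58 + $3.51 + $107.86 + $97.74 + $71.36 + $127.69 = $1,102.40
Net pay = $2,066.33 − $1,102.40 = $963.93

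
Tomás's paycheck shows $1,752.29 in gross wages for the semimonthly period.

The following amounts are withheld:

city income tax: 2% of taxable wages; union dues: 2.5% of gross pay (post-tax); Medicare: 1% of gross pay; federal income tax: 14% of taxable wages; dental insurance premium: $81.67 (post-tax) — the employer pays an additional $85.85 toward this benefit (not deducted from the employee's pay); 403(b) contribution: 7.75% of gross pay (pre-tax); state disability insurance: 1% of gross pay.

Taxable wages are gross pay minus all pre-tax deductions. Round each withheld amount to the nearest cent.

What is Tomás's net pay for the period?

$1,197.33

403(b) contribution: $1,752.29 × 0.0775 = $135.80
Taxable wages = $1,752.29 − $135.80 = $1,616.49
Federal income tax: $1,616.49 × 0.14 = $226.31
City income tax: $1,616.49 × 0.02 = $32.33
Medicare: $1,752.29 × 0.01 = $17.52
State disability insurance: $1,752.29 × 0.01 = $17.52
Union dues: $1,752.29 × 0.025 = $43.81
Dental insurance premium: $81.67
(Employer's $85.85 toward dental insurance premium is not withheld from the employee.)
Total deductions = $135.80 + $226.31 + $32.33 + $17.52 + $17.52 + $43.81 + $81.67 = $554.96
Net pay = $1,752.29 − $554.96 = $1,197.33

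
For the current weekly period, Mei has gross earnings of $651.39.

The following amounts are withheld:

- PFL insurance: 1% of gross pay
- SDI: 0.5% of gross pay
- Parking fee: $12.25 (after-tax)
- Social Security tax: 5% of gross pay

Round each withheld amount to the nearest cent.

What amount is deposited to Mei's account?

$596.80

SDI: $651.39 × 0.005 = $3.26
Social Security tax: $651.39 × 0.05 = $32.57
PFL insurance: $651.39 × 0.01 = $6.51
Parking fee: $12.25
Total deductions = $3.26 + $32.57 + $6.51 + $12.25 = $54.59
Net pay = $651.39 − $54.59 = $596.80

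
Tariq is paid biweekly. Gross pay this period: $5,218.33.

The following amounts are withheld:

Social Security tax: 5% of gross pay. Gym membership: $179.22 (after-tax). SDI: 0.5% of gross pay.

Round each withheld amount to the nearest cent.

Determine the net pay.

$4,752.10

Social Security tax: $5,218.33 × 0.05 = $260.92
SDI: $5,218.33 × 0.005 = $26.09
Gym membership: $179.22
Total deductions = $260.92 + $26.09 + $179.22 = $466.23
Net pay = $5,218.33 − $466.23 = $4,752.10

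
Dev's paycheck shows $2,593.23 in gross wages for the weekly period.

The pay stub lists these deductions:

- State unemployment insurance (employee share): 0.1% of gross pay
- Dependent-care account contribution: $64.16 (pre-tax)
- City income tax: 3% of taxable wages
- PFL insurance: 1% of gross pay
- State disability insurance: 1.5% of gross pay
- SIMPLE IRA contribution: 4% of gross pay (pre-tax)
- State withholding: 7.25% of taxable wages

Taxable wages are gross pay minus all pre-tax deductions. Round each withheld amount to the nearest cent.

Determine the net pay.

Dependent-care account contribution: $64.16
SIMPLE IRA contribution: $2,593.23 × 0.04 = $103.73
Pre-tax total = $64.16 + $103.73 = $167.89
Taxable wages = $2,593.23 − $167.89 = $2,425.34
City income tax: $2,425.34 × 0.03 = $72.76
State withholding: $2,425.34 × 0.0725 = $175.84
State unemployment insurance (employee share): $2,593.23 × 0.001 = $2.59
State disability insurance: $2,593.23 × 0.015 = $38.90
PFL insurance: $2,593.23 × 0.01 = $25.93
Total deductions = $64.16 + $103.73 + $72.76 + $175.84 + $2.59 + $38.90 + $25.93 = $483.91
Net pay = $2,593.23 − $483.91 = $2,109.32

$2,109.32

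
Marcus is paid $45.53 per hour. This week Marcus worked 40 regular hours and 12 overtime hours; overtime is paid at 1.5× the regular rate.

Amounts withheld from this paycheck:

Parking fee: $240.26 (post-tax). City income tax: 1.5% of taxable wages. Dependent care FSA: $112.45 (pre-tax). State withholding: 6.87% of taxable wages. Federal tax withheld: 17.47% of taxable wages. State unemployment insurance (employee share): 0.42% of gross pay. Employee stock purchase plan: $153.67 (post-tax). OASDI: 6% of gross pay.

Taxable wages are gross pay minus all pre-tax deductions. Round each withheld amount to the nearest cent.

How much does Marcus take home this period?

$1,311.53

Regular pay: 40 × $45.53 = $1,821.20
Overtime pay: 12 × $45.53 × 1.5 = $819.54
Gross pay = $1,821.20 + $819.54 = $2,640.74
Dependent care FSA: $112.45
Taxable wages = $2,640.74 − $112.45 = $2,528.29
State withholding: $2,528.29 × 0.0687 = $173.69
City income tax: $2,528.29 × 0.015 = $37.92
Federal tax withheld: $2,528.29 × 0.1747 = $441.69
State unemployment insurance (employee share): $2,640.74 × 0.0042 = $11.09
OASDI: $2,640.74 × 0.06 = $158.44
Employee stock purchase plan: $153.67
Parking fee: $240.26
Total deductions = $112.45 + $173.69 + $37.92 + $441.69 + $11.09 + $158.44 + $153.67 + $240.26 = $1,329.21
Net pay = $2,640.74 − $1,329.21 = $1,311.53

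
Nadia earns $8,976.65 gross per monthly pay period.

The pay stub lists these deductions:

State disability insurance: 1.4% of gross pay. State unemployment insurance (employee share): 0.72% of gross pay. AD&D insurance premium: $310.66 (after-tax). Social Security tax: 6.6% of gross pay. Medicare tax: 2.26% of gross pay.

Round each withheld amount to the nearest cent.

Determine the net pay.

$7,680.36

State disability insurance: $8,976.65 × 0.014 = $125.67
Social Security tax: $8,976.65 × 0.066 = $592.46
State unemployment insurance (employee share): $8,976.65 × 0.0072 = $64.63
Medicare tax: $8,976.65 × 0.0226 = $202.87
AD&D insurance premium: $310.66
Total deductions = $125.67 + $592.46 + $64.63 + $202.87 + $310.66 = $1,296.29
Net pay = $8,976.65 − $1,296.29 = $7,680.36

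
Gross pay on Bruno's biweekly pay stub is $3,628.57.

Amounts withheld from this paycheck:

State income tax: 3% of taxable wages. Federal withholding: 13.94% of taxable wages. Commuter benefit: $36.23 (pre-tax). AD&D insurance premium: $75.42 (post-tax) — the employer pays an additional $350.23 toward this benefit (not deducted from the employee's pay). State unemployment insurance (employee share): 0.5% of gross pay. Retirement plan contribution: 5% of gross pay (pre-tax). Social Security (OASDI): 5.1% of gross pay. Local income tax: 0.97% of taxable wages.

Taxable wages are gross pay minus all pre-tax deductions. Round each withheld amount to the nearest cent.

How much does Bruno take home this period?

Retirement plan contribution: $3,628.57 × 0.05 = $181.43
Commuter benefit: $36.23
Pre-tax total = $181.43 + $36.23 = $217.66
Taxable wages = $3,628.57 − $217.66 = $3,410.91
Federal withholding: $3,410.91 × 0.1394 = $475.48
Local income tax: $3,410.91 × 0.0097 = $33.09
State income tax: $3,410.91 × 0.03 = $102.33
Social Security (OASDI): $3,628.57 × 0.051 = $185.06
State unemployment insurance (employee share): $3,628.57 × 0.005 = $18.14
AD&D insurance premium: $75.42
(Employer's $350.23 toward AD&D insurance premium is not withheld from the employee.)
Total deductions = $181.43 + $36.23 + $475.48 + $33.09 + $102.33 + $185.06 + $18.14 + $75.42 = $1,107.18
Net pay = $3,628.57 − $1,107.18 = $2,521.39

$2,521.39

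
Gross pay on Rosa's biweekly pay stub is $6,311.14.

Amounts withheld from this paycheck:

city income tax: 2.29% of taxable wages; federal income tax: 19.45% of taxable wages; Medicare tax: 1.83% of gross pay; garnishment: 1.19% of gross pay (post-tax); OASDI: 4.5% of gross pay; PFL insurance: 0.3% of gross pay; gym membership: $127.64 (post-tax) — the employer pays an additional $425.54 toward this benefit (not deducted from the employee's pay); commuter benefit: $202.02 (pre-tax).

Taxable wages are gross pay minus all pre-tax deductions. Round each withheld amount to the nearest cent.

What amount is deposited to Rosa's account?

$4,159.84

Commuter benefit: $202.02
Taxable wages = $6,311.14 − $202.02 = $6,109.12
Federal income tax: $6,109.12 × 0.1945 = $1,188.22
City income tax: $6,109.12 × 0.0229 = $139.90
PFL insurance: $6,311.14 × 0.003 = $18.93
Medicare tax: $6,311.14 × 0.0183 = $115.49
OASDI: $6,311.14 × 0.045 = $284.00
Garnishment: $6,311.14 × 0.0119 = $75.10
Gym membership: $127.64
(Employer's $425.54 toward gym membership is not withheld from the employee.)
Total deductions = $202.02 + $1,188.22 + $139.90 + $18.93 + $115.49 + $284.00 + $75.10 + $127.64 = $2,151.30
Net pay = $6,311.14 − $2,151.30 = $4,159.84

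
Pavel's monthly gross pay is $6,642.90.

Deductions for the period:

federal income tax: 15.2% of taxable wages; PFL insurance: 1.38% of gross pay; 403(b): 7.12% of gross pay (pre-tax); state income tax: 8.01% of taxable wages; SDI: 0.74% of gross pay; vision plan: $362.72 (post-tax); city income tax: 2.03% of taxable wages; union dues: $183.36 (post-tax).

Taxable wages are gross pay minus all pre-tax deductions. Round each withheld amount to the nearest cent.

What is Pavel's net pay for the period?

$3,925.73

403(b): $6,642.90 × 0.0712 = $472.97
Taxable wages = $6,642.90 − $472.97 = $6,169.93
City income tax: $6,169.93 × 0.0203 = $125.25
State income tax: $6,169.93 × 0.0801 = $494.21
Federal income tax: $6,169.93 × 0.152 = $937.83
PFL insurance: $6,642.90 × 0.0138 = $91.67
SDI: $6,642.90 × 0.0074 = $49.16
Vision plan: $362.72
Union dues: $183.36
Total deductions = $472.97 + $125.25 + $494.21 + $937.83 + $91.67 + $49.16 + $362.72 + $183.36 = $2,717.17
Net pay = $6,642.90 − $2,717.17 = $3,925.73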